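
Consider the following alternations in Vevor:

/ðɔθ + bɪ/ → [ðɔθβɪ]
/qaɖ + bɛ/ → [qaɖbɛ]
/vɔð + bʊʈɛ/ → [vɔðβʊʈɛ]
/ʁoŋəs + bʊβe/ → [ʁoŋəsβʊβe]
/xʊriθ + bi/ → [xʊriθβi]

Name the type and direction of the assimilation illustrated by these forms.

The segment that alternates is /b/, which surfaces as [β] when adjacent to /θ/.
/b/ is a stop while /θ/ is a fricative; the output [β] is a fricative, matching the trigger — so the feature that spreads is manner.
Place and voice are unchanged, so the assimilation is partial, not total.
The other alternating forms pattern the same way: /b/ → [β] after /ð/ (stop → fricative, matching a fricative); /b/ → [β] after /s/ (stop → fricative, matching a fricative) — only manner changes, and always toward the preceding segment.
Nothing changes in [qaɖbɛ]: there the adjacent consonants already agree in manner (/b/ and /ɖ/ are both stops), so this form is consistent with the same rule.
Since the segment that changes follows the conditioning segment, the assimilation is progressive.

progressive manner assimilation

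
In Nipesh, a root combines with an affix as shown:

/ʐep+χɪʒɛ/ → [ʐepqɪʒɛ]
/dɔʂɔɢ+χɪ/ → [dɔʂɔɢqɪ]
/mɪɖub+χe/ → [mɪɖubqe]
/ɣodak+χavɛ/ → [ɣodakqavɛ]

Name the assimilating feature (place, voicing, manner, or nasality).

manner

Underlying /χ/ is realised as [q] next to /p/; /p/ itself does not change.
/χ/ is a fricative while /p/ is a stop; the output [q] is a stop, matching the trigger — so the feature that spreads is manner.
The other alternating forms pattern the same way: /χ/ → [q] after /ɢ/ (fricative → stop, matching a stop); /χ/ → [q] after /b/ (fricative → stop, matching a stop); /χ/ → [q] after /k/ (fricative → stop, matching a stop) — only manner changes, and always toward the preceding segment.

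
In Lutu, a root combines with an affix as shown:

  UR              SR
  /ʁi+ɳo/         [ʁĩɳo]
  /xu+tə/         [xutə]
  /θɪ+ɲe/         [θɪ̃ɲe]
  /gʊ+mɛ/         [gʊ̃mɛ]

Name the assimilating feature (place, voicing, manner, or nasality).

The vowel /i/ surfaces as nasalised [ĩ] next to the following nasal /ɳ/ — it has acquired the [+nasal] feature of its neighbour.
The other forms show the same pattern: /ɪ/ → [ɪ̃] before /ɲ/; /ʊ/ → [ʊ̃] before /m/ — each time a vowel is nasalised next to a following nasal.
No change occurs in [xutə] because the vowel at the boundary is adjacent to an oral consonant, not a nasal (/u/ next to /t/).

nasality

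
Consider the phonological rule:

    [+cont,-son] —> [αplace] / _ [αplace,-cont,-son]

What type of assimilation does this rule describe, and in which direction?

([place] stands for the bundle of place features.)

regressive place assimilation

The shared variable α links the value of the place features (abbreviated [place]) on the target to the same value on the neighbouring segment, so place is the feature that assimilates.
The conditioning segment sits to the right of the focus bar, meaning the trigger follows the segment that changes — regressive assimilation.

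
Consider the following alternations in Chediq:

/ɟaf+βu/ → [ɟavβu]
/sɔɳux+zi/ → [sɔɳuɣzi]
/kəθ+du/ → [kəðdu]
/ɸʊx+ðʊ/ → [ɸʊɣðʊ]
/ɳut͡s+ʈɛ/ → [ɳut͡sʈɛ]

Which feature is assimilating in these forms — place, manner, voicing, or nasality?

The segment that alternates is /f/, which surfaces as [v] when adjacent to /β/.
The change voiceless → voiced matches the voicing of the following /β/, identifying this as voicing assimilation.
The same holds elsewhere in the data: /x/ → [ɣ] before /z/ (voiceless → voiced, matching voiced); /θ/ → [ð] before /d/ (voiceless → voiced, matching voiced); /x/ → [ɣ] before /ð/ (voiceless → voiced, matching voiced) — only voicing changes, and always toward the following segment.
No alternation appears in [ɳut͡sʈɛ]: there the adjacent consonants already agree in voicing (/t͡s/ and /ʈ/ are both voiceless), so this form is consistent with the same rule.

voicing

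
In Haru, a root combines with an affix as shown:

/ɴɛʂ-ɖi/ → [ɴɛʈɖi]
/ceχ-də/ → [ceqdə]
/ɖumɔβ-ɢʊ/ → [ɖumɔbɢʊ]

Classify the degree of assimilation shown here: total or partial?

The segment that alternates is /ʂ/, which surfaces as [ʈ] when adjacent to /ɖ/.
The change fricative → stop matches the manner of the following /ɖ/, identifying this as manner assimilation.
Place and voice are unchanged, so the assimilation is partial, not total.
The same holds elsewhere in the data: /χ/ → [q] before /d/ (fricative → stop, matching a stop); /β/ → [b] before /ɢ/ (fricative → stop, matching a stop) — only manner changes, and always toward the following segment.

partial assimilation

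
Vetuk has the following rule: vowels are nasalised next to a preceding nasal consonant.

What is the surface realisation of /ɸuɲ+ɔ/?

[ɸuɲɔ̃]

The vowel /ɔ/ is adjacent to the preceding nasal /ɲ/, so it acquires [+nasal] and surfaces as [ɔ̃].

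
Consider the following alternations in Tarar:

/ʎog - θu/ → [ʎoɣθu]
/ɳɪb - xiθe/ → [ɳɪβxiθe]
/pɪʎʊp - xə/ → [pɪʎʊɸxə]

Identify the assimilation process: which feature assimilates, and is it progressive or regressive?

regressive manner assimilation

Comparing underlying and surface forms, /g/ → [ɣ] is the alternation; the neighbouring /θ/ is constant.
The change stop → fricative matches the manner of the following /θ/, identifying this as manner assimilation.
Place and voice are unchanged, so the assimilation is partial, not total.
Checking the remaining alternations: /b/ → [β] before /x/ (stop → fricative, matching a fricative); /p/ → [ɸ] before /x/ (stop → fricative, matching a fricative) — only manner changes, and always toward the following segment.
The trigger is the following segment, so the direction is regressive (anticipatory).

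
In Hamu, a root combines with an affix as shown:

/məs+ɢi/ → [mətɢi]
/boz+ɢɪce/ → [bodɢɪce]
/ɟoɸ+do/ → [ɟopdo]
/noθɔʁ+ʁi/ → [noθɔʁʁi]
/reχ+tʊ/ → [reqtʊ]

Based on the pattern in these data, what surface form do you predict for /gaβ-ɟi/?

[gabɟi]

The data show regressive manner assimilation: /s/ → [t] before /ɢ/; /z/ → [d] before /ɢ/; /ɸ/ → [p] before /d/; /χ/ → [q] before /t/. In each pair only manner changes, matching the following consonant, while place and voice stay constant.
No alternation appears in [noθɔʁʁi]: there the adjacent consonants already agree in manner (/ʁ/ and /ʁ/ are both fricatives), so this form is consistent with the same rule.
The rule targets /β/ (voiced bilabial fricative), which sits before the trigger /ɟ/ (stop).
The voiced bilabial stop is [b], so /β/ → [b].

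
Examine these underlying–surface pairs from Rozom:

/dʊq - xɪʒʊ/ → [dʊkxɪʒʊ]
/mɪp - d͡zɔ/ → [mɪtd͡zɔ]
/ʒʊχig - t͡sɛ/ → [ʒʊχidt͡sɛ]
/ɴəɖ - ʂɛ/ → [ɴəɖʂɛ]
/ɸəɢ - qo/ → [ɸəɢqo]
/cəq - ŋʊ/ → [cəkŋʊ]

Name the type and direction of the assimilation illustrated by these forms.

The segment that alternates is /q/, which surfaces as [k] when adjacent to /x/.
/q/ is uvular while /x/ is velar; the output [k] is velar, matching the trigger — so the feature that spreads is place.
Manner and voice are unchanged, so the assimilation is partial, not total.
Checking the remaining alternations: /p/ → [t] before /d͡z/ (bilabial → alveolar, matching alveolar); /g/ → [d] before /t͡s/ (velar → alveolar, matching alveolar); /q/ → [k] before /ŋ/ (uvular → velar, matching velar) — only place changes, and always toward the following segment.
Nothing changes in [ɴəɖʂɛ], [ɸəɢqo]: there the adjacent consonants already agree in place (/ɖ/ and /ʂ/ are both retroflex; /ɢ/ and /q/ are both uvular), so these forms are consistent with the same rule.
Since the segment that changes precedes the conditioning segment, the assimilation is regressive.

regressive place assimilation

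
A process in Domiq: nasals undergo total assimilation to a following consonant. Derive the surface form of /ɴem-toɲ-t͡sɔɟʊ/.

/m/ is the segment targeted by the rule; it sits immediately before /t/, so it assimilates completely and surfaces as [t].
At the second juncture, /ɲ/ likewise becomes [t͡s] adjacent to /t͡s/.

[ɴettot͡st͡sɔɟʊ]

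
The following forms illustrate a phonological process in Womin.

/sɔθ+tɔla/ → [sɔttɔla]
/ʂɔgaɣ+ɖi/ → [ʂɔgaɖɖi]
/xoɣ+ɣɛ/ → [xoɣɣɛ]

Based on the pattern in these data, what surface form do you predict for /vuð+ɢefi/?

The data show regressive total assimilation (/θ/ → [t] before /t/; /ɣ/ → [ɖ] before /ɖ/): in every case the target segment becomes identical to its following neighbour, copying more than a single feature.
In [xoɣɣɛ] the two consonants at the boundary are already identical (/ɣ/ + /ɣ/), so the rule applies vacuously and nothing changes.
/ð/ is the segment targeted by the rule; it sits immediately before /ɢ/, so it assimilates completely and surfaces as [ɢ].

[vuɢɢefi]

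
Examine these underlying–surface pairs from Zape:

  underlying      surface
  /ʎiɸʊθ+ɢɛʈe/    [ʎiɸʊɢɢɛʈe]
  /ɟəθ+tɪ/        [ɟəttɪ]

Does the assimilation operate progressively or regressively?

The segment that alternates is /θ/, which surfaces as [ɢ] when adjacent to /ɢ/.
The output [ɢ] is identical to the trigger /ɢ/ — every feature (place, manner, voicing) has been copied — so this is total assimilation.
The other form behaves the same way: /θ/ → [t] before /t/ — in each case the output is a copy of the following consonant.
Since the segment that changes precedes the conditioning segment, the assimilation is regressive.

regressive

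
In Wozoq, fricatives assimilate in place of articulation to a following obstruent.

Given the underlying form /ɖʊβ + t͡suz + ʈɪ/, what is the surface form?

[ɖʊzt͡suʐʈɪ]

The rule targets /β/ (voiced bilabial fricative), which sits before the trigger /t͡s/ (alveolar).
Changing only its place to alveolar gives [z] — the voiced alveolar fricative.
At the second juncture, /z/ likewise becomes [ʐ] adjacent to /ʈ/.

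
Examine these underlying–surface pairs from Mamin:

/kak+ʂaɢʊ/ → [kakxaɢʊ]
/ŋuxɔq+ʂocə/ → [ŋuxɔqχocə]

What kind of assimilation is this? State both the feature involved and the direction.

Comparing underlying and surface forms, /ʂ/ → [x] is the alternation; the neighbouring /k/ is constant.
/ʂ/ is retroflex while /k/ is velar; the output [x] is velar, matching the trigger — so the feature that spreads is place.
Manner and voice are unchanged, so the assimilation is partial, not total.
The other alternating form patterns the same way: /ʂ/ → [χ] after /q/ (retroflex → uvular, matching uvular) — only place changes, and always toward the preceding segment.
Since the segment that changes follows the conditioning segment, the assimilation is progressive.

progressive place assimilation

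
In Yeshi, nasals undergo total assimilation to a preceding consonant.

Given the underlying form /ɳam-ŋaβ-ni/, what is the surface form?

/ŋ/ is the segment targeted by the rule; it sits immediately after /m/, so it assimilates completely and surfaces as [m].
The same rule applies at the second boundary: /n/ → [β] next to /β/.

[ɳammaββi]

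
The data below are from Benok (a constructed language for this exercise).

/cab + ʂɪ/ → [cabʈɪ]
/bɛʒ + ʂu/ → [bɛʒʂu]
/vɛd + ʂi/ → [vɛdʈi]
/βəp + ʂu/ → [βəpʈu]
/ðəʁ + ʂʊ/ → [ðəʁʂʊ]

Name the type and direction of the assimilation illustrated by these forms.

progressive manner assimilation

The segment that alternates is /ʂ/, which surfaces as [ʈ] when adjacent to /b/.
/ʂ/ is a fricative while /b/ is a stop; the output [ʈ] is a stop, matching the trigger — so the feature that spreads is manner.
Place and voice are unchanged, so the assimilation is partial, not total.
The same holds elsewhere in the data: /ʂ/ → [ʈ] after /d/ (fricative → stop, matching a stop); /ʂ/ → [ʈ] after /p/ (fricative → stop, matching a stop) — only manner changes, and always toward the preceding segment.
No alternation appears in [bɛʒʂu], [ðəʁʂʊ]: there the adjacent consonants already agree in manner (/ʂ/ and /ʒ/ are both fricatives; /ʂ/ and /ʁ/ are both fricatives), so these forms are consistent with the same rule.
The trigger is the preceding segment, so the direction is progressive (perseverative).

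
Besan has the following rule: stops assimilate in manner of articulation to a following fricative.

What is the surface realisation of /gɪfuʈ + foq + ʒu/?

The rule targets /ʈ/ (voiceless retroflex stop), which sits before the trigger /f/ (fricative).
Changing only its manner to fricative gives [ʂ] — the voiceless retroflex fricative.
The same rule applies at the second boundary: /q/ → [χ] next to /ʒ/.

[gɪfuʂfoχʒu]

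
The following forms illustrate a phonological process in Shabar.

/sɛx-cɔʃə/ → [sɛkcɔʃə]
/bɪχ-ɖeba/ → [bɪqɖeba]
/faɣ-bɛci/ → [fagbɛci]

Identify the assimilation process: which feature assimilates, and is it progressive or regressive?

regressive manner assimilation

Comparing underlying and surface forms, /x/ → [k] is the alternation; the neighbouring /c/ is constant.
/x/ is a fricative while /c/ is a stop; the output [k] is a stop, matching the trigger — so the feature that spreads is manner.
Place and voice are unchanged, so the assimilation is partial, not total.
The same holds elsewhere in the data: /χ/ → [q] before /ɖ/ (fricative → stop, matching a stop); /ɣ/ → [g] before /b/ (fricative → stop, matching a stop) — only manner changes, and always toward the following segment.
Since the segment that changes precedes the conditioning segment, the assimilation is regressive.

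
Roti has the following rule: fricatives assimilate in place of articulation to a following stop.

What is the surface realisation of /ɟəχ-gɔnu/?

/χ/ is a voiceless uvular fricative. The following trigger /g/ is velar, so /χ/ must become velar as well.
Changing only its place to velar gives [x] — the voiceless velar fricative.

[ɟəxgɔnu]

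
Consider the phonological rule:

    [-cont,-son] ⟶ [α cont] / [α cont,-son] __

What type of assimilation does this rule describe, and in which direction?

progressive manner assimilation

The shared variable α links the value of [cont] on the target to that of the neighbouring obstruent. [cont] distinguishes stops from fricatives — a manner-of-articulation feature — so this is manner assimilation.
The conditioning segment sits to the left of the focus bar, meaning the trigger precedes the segment that changes — progressive assimilation.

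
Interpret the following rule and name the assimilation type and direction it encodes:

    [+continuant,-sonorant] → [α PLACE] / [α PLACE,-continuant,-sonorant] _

progressive place assimilation

The shared variable α links the value of the place features (abbreviated [PLACE]) on the target to the same value on the neighbouring segment, so place is the feature that assimilates.
Since the environment is written before the underscore, the trigger precedes the target; the direction is progressive.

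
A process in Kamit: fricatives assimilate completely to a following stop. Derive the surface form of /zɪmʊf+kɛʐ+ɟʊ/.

/f/ is the segment targeted by the rule; it sits immediately before /k/, so it assimilates completely and surfaces as [k].
At the second juncture, /ʐ/ likewise becomes [ɟ] adjacent to /ɟ/.

[zɪmʊkkɛɟɟʊ]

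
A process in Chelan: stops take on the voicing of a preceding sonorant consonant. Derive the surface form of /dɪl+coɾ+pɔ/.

The rule targets /c/ (voiceless palatal stop), which sits after the trigger /l/ (voiced).
A voiced palatal stop is [ɟ], so the surface segment is [ɟ].
At the second juncture, /p/ likewise becomes [b] adjacent to /ɾ/.

[dɪlɟoɾbɔ]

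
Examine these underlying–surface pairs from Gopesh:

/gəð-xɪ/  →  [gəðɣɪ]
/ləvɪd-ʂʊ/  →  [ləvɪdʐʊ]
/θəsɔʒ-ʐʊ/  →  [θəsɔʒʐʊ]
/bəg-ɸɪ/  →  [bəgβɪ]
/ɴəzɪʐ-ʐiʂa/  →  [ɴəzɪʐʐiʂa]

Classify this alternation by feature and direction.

progressive voicing assimilation

Underlying /x/ is realised as [ɣ] next to /ð/; /ð/ itself does not change.
The change voiceless → voiced matches the voicing of the preceding /ð/, identifying this as voicing assimilation.
Place and manner are unchanged, so the assimilation is partial, not total.
Checking the remaining alternations: /ʂ/ → [ʐ] after /d/ (voiceless → voiced, matching voiced); /ɸ/ → [β] after /g/ (voiceless → voiced, matching voiced) — only voicing changes, and always toward the preceding segment.
No alternation appears in [θəsɔʒʐʊ], [ɴəzɪʐʐiʂa]: there the adjacent consonants already agree in voicing (/ʐ/ and /ʒ/ are both voiced; /ʐ/ and /ʐ/ are both voiced), so these forms are consistent with the same rule.
The trigger is the preceding segment, so the direction is progressive (perseverative).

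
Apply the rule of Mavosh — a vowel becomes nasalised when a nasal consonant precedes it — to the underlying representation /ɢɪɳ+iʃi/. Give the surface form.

[ɢɪɳĩʃi]

The vowel /i/ is adjacent to the preceding nasal /ɳ/, so it acquires [+nasal] and surfaces as [ĩ].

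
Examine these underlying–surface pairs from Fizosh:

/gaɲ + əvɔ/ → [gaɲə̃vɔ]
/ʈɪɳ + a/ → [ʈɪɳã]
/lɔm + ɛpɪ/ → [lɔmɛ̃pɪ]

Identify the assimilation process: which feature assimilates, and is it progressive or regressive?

The vowel /ə/ surfaces as nasalised [ə̃] next to the preceding nasal /ɲ/ — it has acquired the [+nasal] feature of its neighbour.
Likewise in the remaining data: /a/ → [ã] after /ɳ/; /ɛ/ → [ɛ̃] after /m/ — each time a vowel is nasalised next to a preceding nasal.
Because the conditioning nasal is to the left of the vowel that changes, the process is progressive (perseverative).

progressive nasality assimilation (vowel nasalisation)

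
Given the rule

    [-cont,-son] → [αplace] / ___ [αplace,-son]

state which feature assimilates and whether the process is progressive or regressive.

regressive place assimilation

The shared variable α links the value of the place features (abbreviated [place]) on the target to the same value on the neighbouring segment, so place is the feature that assimilates.
Since the environment is written after the underscore, the trigger follows the target; the direction is regressive.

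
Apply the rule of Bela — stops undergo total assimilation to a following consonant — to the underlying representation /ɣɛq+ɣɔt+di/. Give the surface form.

/q/ is the segment targeted by the rule; it sits immediately before /ɣ/, so it assimilates completely and surfaces as [ɣ].
At the second juncture, /t/ likewise becomes [d] adjacent to /d/.

[ɣɛɣɣɔddi]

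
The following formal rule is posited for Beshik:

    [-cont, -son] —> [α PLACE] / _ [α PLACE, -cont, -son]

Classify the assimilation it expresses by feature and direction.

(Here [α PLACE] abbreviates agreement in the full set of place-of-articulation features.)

regressive place assimilation

The rule copies the place features (abbreviated [PLACE]) from the environment onto the target, so the assimilating feature is place.
The conditioning segment sits to the right of the focus bar, meaning the trigger follows the segment that changes — regressive assimilation.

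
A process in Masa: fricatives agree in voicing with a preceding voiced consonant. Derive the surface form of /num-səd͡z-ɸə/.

/s/ is a voiceless alveolar fricative. The preceding trigger /m/ is voiced, so /s/ must become voiced as well.
Changing only its voicing to voiced gives [z] — the voiced alveolar fricative.
At the second juncture, /ɸ/ likewise becomes [β] adjacent to /d͡z/.

[numzəd͡zβə]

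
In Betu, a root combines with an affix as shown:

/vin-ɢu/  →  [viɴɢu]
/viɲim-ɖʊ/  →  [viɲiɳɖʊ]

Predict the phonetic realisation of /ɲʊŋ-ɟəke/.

[ɲʊɲɟəke]

The data show regressive place assimilation: /n/ → [ɴ] before /ɢ/; /m/ → [ɳ] before /ɖ/. In each pair only place changes, matching the following consonant, while manner and voice stay constant.
The rule targets /ŋ/ (voiced velar nasal), which sits before the trigger /ɟ/ (palatal).
The voiced palatal nasal is [ɲ], so /ŋ/ → [ɲ].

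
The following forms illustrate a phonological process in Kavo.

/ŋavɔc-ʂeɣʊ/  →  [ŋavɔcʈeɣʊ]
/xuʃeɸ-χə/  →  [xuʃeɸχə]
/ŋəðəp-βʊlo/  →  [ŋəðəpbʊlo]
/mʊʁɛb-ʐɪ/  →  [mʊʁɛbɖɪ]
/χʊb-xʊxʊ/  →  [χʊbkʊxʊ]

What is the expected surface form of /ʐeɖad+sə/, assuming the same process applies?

[ʐeɖadtə]

The data show progressive manner assimilation: /ʂ/ → [ʈ] after /c/; /β/ → [b] after /p/; /ʐ/ → [ɖ] after /b/; /x/ → [k] after /b/. In each pair only manner changes, matching the preceding consonant, while place and voice stay constant.
Nothing changes in [xuʃeɸχə]: there the adjacent consonants already agree in manner (/χ/ and /ɸ/ are both fricatives), so this form is consistent with the same rule.
/s/ is a voiceless alveolar fricative. The preceding trigger /d/ is a stop, so /s/ must become a stop as well.
A voiceless alveolar stop is [t], so the surface segment is [t].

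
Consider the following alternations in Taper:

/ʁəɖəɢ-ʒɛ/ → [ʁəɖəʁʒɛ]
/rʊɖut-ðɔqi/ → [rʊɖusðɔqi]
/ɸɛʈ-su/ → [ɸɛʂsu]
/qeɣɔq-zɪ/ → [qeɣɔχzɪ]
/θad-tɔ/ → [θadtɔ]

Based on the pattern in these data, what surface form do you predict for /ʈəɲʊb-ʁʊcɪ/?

[ʈəɲʊβʁʊcɪ]

The data show regressive manner assimilation: /ɢ/ → [ʁ] before /ʒ/; /t/ → [s] before /ð/; /ʈ/ → [ʂ] before /s/; /q/ → [χ] before /z/. In each pair only manner changes, matching the following consonant, while place and voice stay constant.
No alternation appears in [θadtɔ]: there the adjacent consonants already agree in manner (/d/ and /t/ are both stops), so this form is consistent with the same rule.
/b/ is a voiced bilabial stop. The following trigger /ʁ/ is a fricative, so /b/ must become a fricative as well.
Changing only its manner to fricative gives [β] — the voiced bilabial fricative.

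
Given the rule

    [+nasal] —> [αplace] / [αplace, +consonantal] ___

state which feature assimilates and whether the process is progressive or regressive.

progressive place assimilation

The rule copies the place features (abbreviated [place]) from the environment onto the target, so the assimilating feature is place.
Since the environment is written before the underscore, the trigger precedes the target; the direction is progressive.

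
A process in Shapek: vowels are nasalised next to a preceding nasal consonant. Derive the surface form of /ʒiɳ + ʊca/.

[ʒiɳʊ̃ca]

The vowel /ʊ/ is adjacent to the preceding nasal /ɳ/, so it acquires [+nasal] and surfaces as [ʊ̃].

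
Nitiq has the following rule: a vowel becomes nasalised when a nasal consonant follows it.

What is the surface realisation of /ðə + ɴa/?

The vowel /ə/ is adjacent to the following nasal /ɴ/, so it acquires [+nasal] and surfaces as [ə̃].

[ðə̃ɴa]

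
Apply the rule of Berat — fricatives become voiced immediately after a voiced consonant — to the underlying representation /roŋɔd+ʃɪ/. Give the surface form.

[roŋɔdʒɪ]

The rule targets /ʃ/ (voiceless postalveolar fricative), which sits after the trigger /d/ (voiced).
Changing only its voicing to voiced gives [ʒ] — the voiced postalveolar fricative.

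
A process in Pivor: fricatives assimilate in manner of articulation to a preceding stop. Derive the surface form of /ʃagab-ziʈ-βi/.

[ʃagabdiʈbi]

The rule targets /z/ (voiced alveolar fricative), which sits after the trigger /b/ (stop).
Changing only its manner to stop gives [d] — the voiced alveolar stop.
At the second juncture, /β/ likewise becomes [b] adjacent to /ʈ/.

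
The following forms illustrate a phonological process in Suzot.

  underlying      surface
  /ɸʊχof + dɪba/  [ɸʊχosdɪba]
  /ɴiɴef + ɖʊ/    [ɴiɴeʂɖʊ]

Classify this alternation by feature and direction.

The segment that alternates is /f/, which surfaces as [s] when adjacent to /d/.
/f/ is labiodental while /d/ is alveolar; the output [s] is alveolar, matching the trigger — so the feature that spreads is place.
Manner and voice are unchanged, so the assimilation is partial, not total.
Checking the remaining alternation: /f/ → [ʂ] before /ɖ/ (labiodental → retroflex, matching retroflex) — only place changes, and always toward the following segment.
The trigger is the following segment, so the direction is regressive (anticipatory).

regressive place assimilation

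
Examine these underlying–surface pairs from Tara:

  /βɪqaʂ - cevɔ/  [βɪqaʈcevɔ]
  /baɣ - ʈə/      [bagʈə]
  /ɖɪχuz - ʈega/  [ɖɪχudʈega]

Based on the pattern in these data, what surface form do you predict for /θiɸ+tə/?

[θiptə]

The data show regressive manner assimilation: /ʂ/ → [ʈ] before /c/; /ɣ/ → [g] before /ʈ/; /z/ → [d] before /ʈ/. In each pair only manner changes, matching the following consonant, while place and voice stay constant.
/ɸ/ is a voiceless bilabial fricative. The following trigger /t/ is a stop, so /ɸ/ must become a stop as well.
The voiceless bilabial stop is [p], so /ɸ/ → [p].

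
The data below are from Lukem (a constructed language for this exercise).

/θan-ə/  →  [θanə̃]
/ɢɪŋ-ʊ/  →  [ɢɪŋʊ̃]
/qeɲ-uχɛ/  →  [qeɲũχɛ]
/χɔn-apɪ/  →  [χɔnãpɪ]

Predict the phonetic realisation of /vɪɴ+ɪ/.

[vɪɴɪ̃]

The data show progressive nasality assimilation (vowel nasalisation): /ə/ → [ə̃] after /n/; /ʊ/ → [ʊ̃] after /ŋ/; /u/ → [ũ] after /ɲ/; /a/ → [ã] after /n/ — a vowel is nasalised by an immediately preceding nasal consonant.
/ɪ/ sits next to the nasal /ɴ/ and is therefore nasalised to [ɪ̃].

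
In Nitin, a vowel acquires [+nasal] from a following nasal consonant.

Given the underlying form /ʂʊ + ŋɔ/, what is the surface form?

[ʂʊ̃ŋɔ]

/ʊ/ sits next to the nasal /ŋ/ and is therefore nasalised to [ʊ̃].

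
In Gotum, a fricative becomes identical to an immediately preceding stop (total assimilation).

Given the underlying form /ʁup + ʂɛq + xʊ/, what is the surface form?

/ʂ/ is the segment targeted by the rule; it sits immediately after /p/, so it assimilates completely and surfaces as [p].
At the second juncture, /x/ likewise becomes [q] adjacent to /q/.

[ʁuppɛqqʊ]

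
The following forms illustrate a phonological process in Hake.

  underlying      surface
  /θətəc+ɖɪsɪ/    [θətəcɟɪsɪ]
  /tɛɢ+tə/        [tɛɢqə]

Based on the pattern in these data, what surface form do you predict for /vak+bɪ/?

[vakgɪ]

The data show progressive place assimilation: /ɖ/ → [ɟ] after /c/; /t/ → [q] after /ɢ/. In each pair only place changes, matching the preceding consonant, while manner and voice stay constant.
The rule targets /b/ (voiced bilabial stop), which sits after the trigger /k/ (velar).
A voiced velar stop is [g], so the surface segment is [g].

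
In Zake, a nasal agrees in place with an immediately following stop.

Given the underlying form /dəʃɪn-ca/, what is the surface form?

The rule targets /n/ (voiced alveolar nasal), which sits before the trigger /c/ (palatal).
Changing only its place to palatal gives [ɲ] — the voiced palatal nasal.

[dəʃɪɲca]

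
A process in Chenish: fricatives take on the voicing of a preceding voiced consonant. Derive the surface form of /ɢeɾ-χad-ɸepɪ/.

[ɢeɾʁadβepɪ]

/χ/ is a voiceless uvular fricative. The preceding trigger /ɾ/ is voiced, so /χ/ must become voiced as well.
A voiced uvular fricative is [ʁ], so the surface segment is [ʁ].
At the second juncture, /ɸ/ likewise becomes [β] adjacent to /d/.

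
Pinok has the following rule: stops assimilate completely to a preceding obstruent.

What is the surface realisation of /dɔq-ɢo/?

/ɢ/ is the segment targeted by the rule; it sits immediately after /q/, so it assimilates completely and surfaces as [q].

[dɔqqo]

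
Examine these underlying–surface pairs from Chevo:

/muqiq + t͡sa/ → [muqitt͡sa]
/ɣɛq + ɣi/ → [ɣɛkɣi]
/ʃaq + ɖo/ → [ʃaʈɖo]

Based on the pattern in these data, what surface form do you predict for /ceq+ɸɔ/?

The data show regressive place assimilation: /q/ → [t] before /t͡s/; /q/ → [k] before /ɣ/; /q/ → [ʈ] before /ɖ/. In each pair only place changes, matching the following consonant, while manner and voice stay constant.
/q/ is a voiceless uvular stop. The following trigger /ɸ/ is bilabial, so /q/ must become bilabial as well.
A voiceless bilabial stop is [p], so the surface segment is [p].

[cepɸɔ]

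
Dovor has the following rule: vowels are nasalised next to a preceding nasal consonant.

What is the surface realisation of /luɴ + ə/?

/ə/ sits next to the nasal /ɴ/ and is therefore nasalised to [ə̃].

[luɴə̃]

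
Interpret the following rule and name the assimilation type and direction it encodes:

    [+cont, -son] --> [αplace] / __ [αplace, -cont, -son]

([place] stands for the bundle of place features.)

regressive place assimilation

The shared variable α links the value of the place features (abbreviated [place]) on the target to the same value on the neighbouring segment, so place is the feature that assimilates.
Since the environment is written after the underscore, the trigger follows the target; the direction is regressive.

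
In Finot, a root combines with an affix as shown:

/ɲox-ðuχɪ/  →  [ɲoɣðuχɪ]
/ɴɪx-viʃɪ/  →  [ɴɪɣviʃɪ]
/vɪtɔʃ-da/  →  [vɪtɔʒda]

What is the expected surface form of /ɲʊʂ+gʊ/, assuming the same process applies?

The data show regressive voicing assimilation: /x/ → [ɣ] before /ð/; /x/ → [ɣ] before /v/; /ʃ/ → [ʒ] before /d/. In each pair only voicing changes, matching the following consonant, while place and manner stay constant.
/ʂ/ is a voiceless retroflex fricative. The following trigger /g/ is voiced, so /ʂ/ must become voiced as well.
A voiced retroflex fricative is [ʐ], so the surface segment is [ʐ].

[ɲʊʐgʊ]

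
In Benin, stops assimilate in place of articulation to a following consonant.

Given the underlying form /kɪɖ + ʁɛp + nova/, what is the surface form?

[kɪɢʁɛtnova]

/ɖ/ is a voiced retroflex stop. The following trigger /ʁ/ is uvular, so /ɖ/ must become uvular as well.
The voiced uvular stop is [ɢ], so /ɖ/ → [ɢ].
At the second juncture, /p/ likewise becomes [t] adjacent to /n/.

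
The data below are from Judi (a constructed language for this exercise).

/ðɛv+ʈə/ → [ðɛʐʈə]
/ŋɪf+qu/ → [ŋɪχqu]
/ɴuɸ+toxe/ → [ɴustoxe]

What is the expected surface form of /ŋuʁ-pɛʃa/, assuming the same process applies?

The data show regressive place assimilation: /v/ → [ʐ] before /ʈ/; /f/ → [χ] before /q/; /ɸ/ → [s] before /t/. In each pair only place changes, matching the following consonant, while manner and voice stay constant.
/ʁ/ is a voiced uvular fricative. The following trigger /p/ is bilabial, so /ʁ/ must become bilabial as well.
Changing only its place to bilabial gives [β] — the voiced bilabial fricative.

[ŋuβpɛʃa]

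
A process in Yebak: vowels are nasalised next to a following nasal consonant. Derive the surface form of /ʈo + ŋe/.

[ʈõŋe]

/o/ sits next to the nasal /ŋ/ and is therefore nasalised to [õ].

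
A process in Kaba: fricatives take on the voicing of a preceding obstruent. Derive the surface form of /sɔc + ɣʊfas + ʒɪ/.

[sɔcxʊfasʃɪ]

The rule targets /ɣ/ (voiced velar fricative), which sits after the trigger /c/ (voiceless).
A voiceless velar fricative is [x], so the surface segment is [x].
The same rule applies at the second boundary: /ʒ/ → [ʃ] next to /s/.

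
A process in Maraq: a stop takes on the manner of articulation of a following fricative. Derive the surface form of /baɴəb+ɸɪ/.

The rule targets /b/ (voiced bilabial stop), which sits before the trigger /ɸ/ (fricative).
The voiced bilabial fricative is [β], so /b/ → [β].

[baɴəβɸɪ]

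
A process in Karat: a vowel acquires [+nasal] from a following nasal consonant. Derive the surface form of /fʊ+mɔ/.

[fʊ̃mɔ]

/ʊ/ sits next to the nasal /m/ and is therefore nasalised to [ʊ̃].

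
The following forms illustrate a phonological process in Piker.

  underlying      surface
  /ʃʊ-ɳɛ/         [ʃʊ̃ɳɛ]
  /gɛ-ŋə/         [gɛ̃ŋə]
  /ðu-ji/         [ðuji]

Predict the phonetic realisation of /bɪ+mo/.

[bɪ̃mo]

The data show regressive nasality assimilation (vowel nasalisation): /ʊ/ → [ʊ̃] before /ɳ/; /ɛ/ → [ɛ̃] before /ŋ/ — a vowel is nasalised by an immediately following nasal consonant.
No change occurs in [ðuji] because the vowel at the boundary is adjacent to an oral consonant, not a nasal (/u/ next to /j/).
/ɪ/ sits next to the nasal /m/ and is therefore nasalised to [ɪ̃].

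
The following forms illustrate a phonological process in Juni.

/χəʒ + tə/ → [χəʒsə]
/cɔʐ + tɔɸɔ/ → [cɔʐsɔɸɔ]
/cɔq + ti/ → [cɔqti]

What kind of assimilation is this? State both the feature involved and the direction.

progressive manner assimilation

Comparing underlying and surface forms, /t/ → [s] is the alternation; the neighbouring /ʒ/ is constant.
/t/ is a stop while /ʒ/ is a fricative; the output [s] is a fricative, matching the trigger — so the feature that spreads is manner.
Place and voice are unchanged, so the assimilation is partial, not total.
Checking the remaining alternation: /t/ → [s] after /ʐ/ (stop → fricative, matching a fricative) — only manner changes, and always toward the preceding segment.
No alternation appears in [cɔqti]: there the adjacent consonants already agree in manner (/t/ and /q/ are both stops), so this form is consistent with the same rule.
The trigger is the preceding segment, so the direction is progressive (perseverative).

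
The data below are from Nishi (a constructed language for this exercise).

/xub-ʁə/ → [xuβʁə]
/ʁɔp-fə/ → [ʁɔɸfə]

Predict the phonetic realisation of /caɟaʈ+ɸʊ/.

The data show regressive manner assimilation: /b/ → [β] before /ʁ/; /p/ → [ɸ] before /f/. In each pair only manner changes, matching the following consonant, while place and voice stay constant.
The rule targets /ʈ/ (voiceless retroflex stop), which sits before the trigger /ɸ/ (fricative).
A voiceless retroflex fricative is [ʂ], so the surface segment is [ʂ].

[caɟaʂɸʊ]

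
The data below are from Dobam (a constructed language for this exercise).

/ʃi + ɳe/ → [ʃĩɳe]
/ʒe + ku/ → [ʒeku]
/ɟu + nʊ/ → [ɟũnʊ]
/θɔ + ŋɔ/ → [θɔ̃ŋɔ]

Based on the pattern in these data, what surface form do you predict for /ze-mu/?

The data show regressive nasality assimilation (vowel nasalisation): /i/ → [ĩ] before /ɳ/; /u/ → [ũ] before /n/; /ɔ/ → [ɔ̃] before /ŋ/ — a vowel is nasalised by an immediately following nasal consonant.
No change occurs in [ʒeku] because the vowel at the boundary is adjacent to an oral consonant, not a nasal (/e/ next to /k/).
/e/ sits next to the nasal /m/ and is therefore nasalised to [ẽ].

[zẽmu]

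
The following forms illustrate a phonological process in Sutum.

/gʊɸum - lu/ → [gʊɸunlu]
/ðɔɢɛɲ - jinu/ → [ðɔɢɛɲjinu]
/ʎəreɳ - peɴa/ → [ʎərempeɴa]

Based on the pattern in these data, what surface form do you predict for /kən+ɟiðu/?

The data show regressive place assimilation: /m/ → [n] before /l/; /ɳ/ → [m] before /p/. In each pair only place changes, matching the following consonant, while manner and voice stay constant.
No alternation appears in [ðɔɢɛɲjinu]: there the adjacent consonants already agree in place (/ɲ/ and /j/ are both palatal), so this form is consistent with the same rule.
The rule targets /n/ (voiced alveolar nasal), which sits before the trigger /ɟ/ (palatal).
Changing only its place to palatal gives [ɲ] — the voiced palatal nasal.

[kəɲɟiðu]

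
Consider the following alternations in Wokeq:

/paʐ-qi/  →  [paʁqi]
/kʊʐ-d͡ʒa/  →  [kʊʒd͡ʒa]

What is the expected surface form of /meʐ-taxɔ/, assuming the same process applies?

[meztaxɔ]

The data show regressive place assimilation: /ʐ/ → [ʁ] before /q/; /ʐ/ → [ʒ] before /d͡ʒ/. In each pair only place changes, matching the following consonant, while manner and voice stay constant.
/ʐ/ is a voiced retroflex fricative. The following trigger /t/ is alveolar, so /ʐ/ must become alveolar as well.
Changing only its place to alveolar gives [z] — the voiced alveolar fricative.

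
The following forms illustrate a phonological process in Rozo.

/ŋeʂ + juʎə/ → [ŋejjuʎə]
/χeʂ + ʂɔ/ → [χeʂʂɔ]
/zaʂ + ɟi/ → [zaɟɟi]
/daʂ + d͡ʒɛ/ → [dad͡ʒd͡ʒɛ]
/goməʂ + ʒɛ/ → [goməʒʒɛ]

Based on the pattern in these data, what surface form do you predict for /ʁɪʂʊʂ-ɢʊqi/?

[ʁɪʂʊɢɢʊqi]

The data show regressive total assimilation (/ʂ/ → [j] before /j/; /ʂ/ → [ɟ] before /ɟ/; /ʂ/ → [d͡ʒ] before /d͡ʒ/; /ʂ/ → [ʒ] before /ʒ/): in every case the target segment becomes identical to its following neighbour, copying more than a single feature.
In [χeʂʂɔ] the two consonants at the boundary are already identical (/ʂ/ + /ʂ/), so the rule applies vacuously and nothing changes.
/ʂ/ is the segment targeted by the rule; it sits immediately before /ɢ/, so it assimilates completely and surfaces as [ɢ].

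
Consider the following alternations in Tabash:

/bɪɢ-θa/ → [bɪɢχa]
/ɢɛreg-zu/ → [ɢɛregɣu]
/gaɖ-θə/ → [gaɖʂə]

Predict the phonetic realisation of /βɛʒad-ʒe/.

[βɛʒadze]

The data show progressive place assimilation: /θ/ → [χ] after /ɢ/; /z/ → [ɣ] after /g/; /θ/ → [ʂ] after /ɖ/. In each pair only place changes, matching the preceding consonant, while manner and voice stay constant.
/ʒ/ is a voiced postalveolar fricative. The preceding trigger /d/ is alveolar, so /ʒ/ must become alveolar as well.
A voiced alveolar fricative is [z], so the surface segment is [z].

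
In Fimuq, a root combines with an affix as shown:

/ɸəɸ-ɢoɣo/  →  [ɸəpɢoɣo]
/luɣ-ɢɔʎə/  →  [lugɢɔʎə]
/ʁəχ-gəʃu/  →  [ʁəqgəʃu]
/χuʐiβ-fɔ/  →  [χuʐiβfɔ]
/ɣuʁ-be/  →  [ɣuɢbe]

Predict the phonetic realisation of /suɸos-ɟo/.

The data show regressive manner assimilation: /ɸ/ → [p] before /ɢ/; /ɣ/ → [g] before /ɢ/; /χ/ → [q] before /g/; /ʁ/ → [ɢ] before /b/. In each pair only manner changes, matching the following consonant, while place and voice stay constant.
Nothing changes in [χuʐiβfɔ]: there the adjacent consonants already agree in manner (/β/ and /f/ are both fricatives), so this form is consistent with the same rule.
The rule targets /s/ (voiceless alveolar fricative), which sits before the trigger /ɟ/ (stop).
The voiceless alveolar stop is [t], so /s/ → [t].

[suɸotɟo]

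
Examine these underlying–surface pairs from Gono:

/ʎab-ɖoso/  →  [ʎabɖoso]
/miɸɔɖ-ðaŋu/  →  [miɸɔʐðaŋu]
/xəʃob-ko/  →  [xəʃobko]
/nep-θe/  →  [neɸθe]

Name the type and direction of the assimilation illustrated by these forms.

regressive manner assimilation

Underlying /ɖ/ is realised as [ʐ] next to /ð/; /ð/ itself does not change.
/ɖ/ is a stop while /ð/ is a fricative; the output [ʐ] is a fricative, matching the trigger — so the feature that spreads is manner.
Place and voice are unchanged, so the assimilation is partial, not total.
Checking the remaining alternation: /p/ → [ɸ] before /θ/ (stop → fricative, matching a fricative) — only manner changes, and always toward the following segment.
No alternation appears in [ʎabɖoso], [xəʃobko]: there the adjacent consonants already agree in manner (/b/ and /ɖ/ are both stops; /b/ and /k/ are both stops), so these forms are consistent with the same rule.
Since the segment that changes precedes the conditioning segment, the assimilation is regressive.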